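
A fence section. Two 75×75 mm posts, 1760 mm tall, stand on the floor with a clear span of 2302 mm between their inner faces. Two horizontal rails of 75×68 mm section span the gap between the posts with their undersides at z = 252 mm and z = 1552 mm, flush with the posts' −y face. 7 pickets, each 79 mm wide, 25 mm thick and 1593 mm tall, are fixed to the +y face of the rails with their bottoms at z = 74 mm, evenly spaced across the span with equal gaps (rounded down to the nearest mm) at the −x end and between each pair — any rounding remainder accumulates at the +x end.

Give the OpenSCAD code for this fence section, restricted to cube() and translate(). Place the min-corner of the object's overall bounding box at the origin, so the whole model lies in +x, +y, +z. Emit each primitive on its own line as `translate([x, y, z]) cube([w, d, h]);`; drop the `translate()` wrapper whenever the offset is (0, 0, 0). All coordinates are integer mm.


cube([75, 75, 1760]);
translate([2377, 0, 0]) cube([75, 75, 1760]);
translate([75, 0, 252]) cube([2302, 75, 68]);
translate([75, 0, 1552]) cube([2302, 75, 68]);
translate([293, 75, 74]) cube([79, 25, 1593]);
translate([590, 75, 74]) cube([79, 25, 1593]);
translate([887, 75, 74]) cube([79, 25, 1593]);
translate([1184, 75, 74]) cube([79, 25, 1593]);
translate([1481, 75, 74]) cube([79, 25, 1593]);
translate([1778, 75, 74]) cube([79, 25, 1593]);
translate([2075, 75, 74]) cube([79, 25, 1593]);


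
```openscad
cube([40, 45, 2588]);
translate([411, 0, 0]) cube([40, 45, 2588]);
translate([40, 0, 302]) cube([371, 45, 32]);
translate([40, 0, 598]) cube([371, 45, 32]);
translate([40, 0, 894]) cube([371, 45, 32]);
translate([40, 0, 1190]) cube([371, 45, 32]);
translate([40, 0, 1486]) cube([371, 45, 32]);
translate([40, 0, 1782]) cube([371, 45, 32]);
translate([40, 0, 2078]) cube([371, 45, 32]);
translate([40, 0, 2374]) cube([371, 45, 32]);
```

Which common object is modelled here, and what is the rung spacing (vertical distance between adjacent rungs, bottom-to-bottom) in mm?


A ladder. The rung spacing is 296 mm.

Two tall 40×45 posts with 8 short bars between them — a ladder. Adjacent rungs sit at z = 302 and z = 598, so the spacing is 598 − 302 = 296 mm.


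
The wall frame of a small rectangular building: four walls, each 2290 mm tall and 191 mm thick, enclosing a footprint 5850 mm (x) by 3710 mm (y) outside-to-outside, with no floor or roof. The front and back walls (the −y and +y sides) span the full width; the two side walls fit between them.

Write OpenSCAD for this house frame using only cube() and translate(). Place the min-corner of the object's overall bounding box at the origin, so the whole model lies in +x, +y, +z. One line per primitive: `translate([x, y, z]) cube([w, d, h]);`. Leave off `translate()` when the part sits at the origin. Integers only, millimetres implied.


cube([5850, 191, 2290]);
translate([0, 3519, 0]) cube([5850, 191, 2290]);
translate([0, 191, 0]) cube([191, 3328, 2290]);
translate([5659, 191, 0]) cube([191, 3328, 2290]);


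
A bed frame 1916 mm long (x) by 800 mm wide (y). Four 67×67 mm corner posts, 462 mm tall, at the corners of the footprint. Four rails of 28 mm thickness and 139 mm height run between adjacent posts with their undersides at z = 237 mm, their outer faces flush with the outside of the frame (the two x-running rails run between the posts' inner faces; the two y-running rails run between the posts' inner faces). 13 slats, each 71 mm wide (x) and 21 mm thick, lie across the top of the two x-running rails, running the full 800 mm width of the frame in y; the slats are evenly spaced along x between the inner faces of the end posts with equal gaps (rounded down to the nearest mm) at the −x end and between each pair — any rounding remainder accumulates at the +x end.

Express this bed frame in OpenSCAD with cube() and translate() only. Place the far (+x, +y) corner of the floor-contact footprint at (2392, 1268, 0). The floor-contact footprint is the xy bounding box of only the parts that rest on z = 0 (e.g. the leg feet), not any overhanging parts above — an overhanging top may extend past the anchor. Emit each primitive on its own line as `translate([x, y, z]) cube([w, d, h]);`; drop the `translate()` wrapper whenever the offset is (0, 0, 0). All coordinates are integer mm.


translate([476, 468, 0]) cube([67, 67, 462]);
translate([476, 1201, 0]) cube([67, 67, 462]);
translate([2325, 468, 0]) cube([67, 67, 462]);
translate([2325, 1201, 0]) cube([67, 67, 462]);
translate([543, 468, 237]) cube([1782, 28, 139]);
translate([543, 1240, 237]) cube([1782, 28, 139]);
translate([476, 535, 237]) cube([28, 666, 139]);
translate([2364, 535, 237]) cube([28, 666, 139]);
translate([604, 468, 376]) cube([71, 800, 21]);
translate([736, 468, 376]) cube([71, 800, 21]);
translate([868, 468, 376]) cube([71, 800, 21]);
translate([1000, 468, 376]) cube([71, 800, 21]);
translate([1132, 468, 376]) cube([71, 800, 21]);
translate([1264, 468, 376]) cube([71, 800, 21]);
translate([1396, 468, 376]) cube([71, 800, 21]);
translate([1528, 468, 376]) cube([71, 800, 21]);
translate([1660, 468, 376]) cube([71, 800, 21]);
translate([1792, 468, 376]) cube([71, 800, 21]);
translate([1924, 468, 376]) cube([71, 800, 21]);
translate([2056, 468, 376]) cube([71, 800, 21]);
translate([2188, 468, 376]) cube([71, 800, 21]);


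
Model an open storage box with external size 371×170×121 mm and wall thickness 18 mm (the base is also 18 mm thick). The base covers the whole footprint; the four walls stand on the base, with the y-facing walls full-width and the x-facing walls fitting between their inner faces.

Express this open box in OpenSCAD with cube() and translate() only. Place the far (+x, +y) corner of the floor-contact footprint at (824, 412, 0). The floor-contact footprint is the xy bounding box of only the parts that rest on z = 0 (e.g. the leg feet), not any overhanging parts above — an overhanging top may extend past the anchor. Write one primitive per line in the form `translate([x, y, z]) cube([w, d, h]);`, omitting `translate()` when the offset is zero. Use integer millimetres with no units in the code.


translate([453, 242, 0]) cube([371, 170, 18]);
translate([453, 242, 18]) cube([371, 18, 103]);
translate([453, 394, 18]) cube([371, 18, 103]);
translate([453, 260, 18]) cube([18, 134, 103]);
translate([806, 260, 18]) cube([18, 134, 103]);


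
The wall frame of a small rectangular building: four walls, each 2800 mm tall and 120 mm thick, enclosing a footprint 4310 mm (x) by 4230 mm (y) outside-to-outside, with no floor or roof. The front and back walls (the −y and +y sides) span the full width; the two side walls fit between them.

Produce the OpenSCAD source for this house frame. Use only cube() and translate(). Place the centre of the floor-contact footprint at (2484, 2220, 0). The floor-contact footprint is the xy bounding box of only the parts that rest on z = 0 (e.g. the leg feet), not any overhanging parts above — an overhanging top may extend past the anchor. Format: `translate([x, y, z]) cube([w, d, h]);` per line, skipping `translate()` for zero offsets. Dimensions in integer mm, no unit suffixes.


translate([329, 105, 0]) cube([4310, 120, 2800]);
translate([329, 4215, 0]) cube([4310, 120, 2800]);
translate([329, 225, 0]) cube([120, 3990, 2800]);
translate([4519, 225, 0]) cube([120, 3990, 2800]);


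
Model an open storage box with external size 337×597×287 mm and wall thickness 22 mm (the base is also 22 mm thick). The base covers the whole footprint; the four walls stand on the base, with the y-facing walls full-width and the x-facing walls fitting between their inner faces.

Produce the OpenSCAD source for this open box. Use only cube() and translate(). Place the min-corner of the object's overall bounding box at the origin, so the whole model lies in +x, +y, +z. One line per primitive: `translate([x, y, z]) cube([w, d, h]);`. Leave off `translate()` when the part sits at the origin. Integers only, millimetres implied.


cube([337, 597, 22]);
translate([0, 0, 22]) cube([337, 22, 265]);
translate([0, 575, 22]) cube([337, 22, 265]);
translate([0, 22, 22]) cube([22, 553, 265]);
translate([315, 22, 22]) cube([22, 553, 265]);


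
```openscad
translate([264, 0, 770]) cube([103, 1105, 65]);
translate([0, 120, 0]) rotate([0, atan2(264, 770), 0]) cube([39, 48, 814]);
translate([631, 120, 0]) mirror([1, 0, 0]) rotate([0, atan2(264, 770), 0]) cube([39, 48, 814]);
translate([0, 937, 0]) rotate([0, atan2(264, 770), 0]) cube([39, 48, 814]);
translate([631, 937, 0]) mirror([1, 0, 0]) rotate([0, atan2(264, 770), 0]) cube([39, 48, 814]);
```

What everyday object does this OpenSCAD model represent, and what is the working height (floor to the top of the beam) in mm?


A sawhorse. The overall height is 835 mm.

A beam across two mirrored pairs of raked legs — a sawhorse. The beam's underside is at z = 770 (matching the legs' vertical rise in atan2(264, 770)) and the beam is 65 mm tall, so its top is at 770 + 65 = 835 mm. The raked legs top out at the beam's underside, so that is the highest point.


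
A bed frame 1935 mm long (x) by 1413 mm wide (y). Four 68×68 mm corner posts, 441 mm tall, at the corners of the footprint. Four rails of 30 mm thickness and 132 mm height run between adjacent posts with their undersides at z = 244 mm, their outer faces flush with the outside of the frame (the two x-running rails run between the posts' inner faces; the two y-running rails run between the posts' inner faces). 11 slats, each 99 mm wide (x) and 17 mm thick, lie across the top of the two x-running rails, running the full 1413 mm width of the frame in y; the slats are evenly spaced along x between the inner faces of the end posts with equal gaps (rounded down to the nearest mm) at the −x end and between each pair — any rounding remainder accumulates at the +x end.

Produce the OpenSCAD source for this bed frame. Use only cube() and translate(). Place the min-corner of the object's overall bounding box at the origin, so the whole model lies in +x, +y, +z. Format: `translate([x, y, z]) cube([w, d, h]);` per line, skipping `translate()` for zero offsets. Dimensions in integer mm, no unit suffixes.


// slat z = rail_z + rail_h = 244 + 132 = 376
// slat gap = ⌊(1799 − 11·99) / 12⌋ = 59
cube([68, 68, 441]);
translate([0, 1345, 0]) cube([68, 68, 441]);
translate([1867, 0, 0]) cube([68, 68, 441]);
translate([1867, 1345, 0]) cube([68, 68, 441]);
translate([68, 0, 244]) cube([1799, 30, 132]);
translate([68, 1383, 244]) cube([1799, 30, 132]);
translate([0, 68, 244]) cube([30, 1277, 132]);
translate([1905, 68, 244]) cube([30, 1277, 132]);
translate([127, 0, 376]) cube([99, 1413, 17]);
translate([285, 0, 376]) cube([99, 1413, 17]);
translate([443, 0, 376]) cube([99, 1413, 17]);
translate([601, 0, 376]) cube([99, 1413, 17]);
translate([759, 0, 376]) cube([99, 1413, 17]);
translate([917, 0, 376]) cube([99, 1413, 17]);
translate([1075, 0, 376]) cube([99, 1413, 17]);
translate([1233, 0, 376]) cube([99, 1413, 17]);
translate([1391, 0, 376]) cube([99, 1413, 17]);
translate([1549, 0, 376]) cube([99, 1413, 17]);
translate([1707, 0, 376]) cube([99, 1413, 17]);


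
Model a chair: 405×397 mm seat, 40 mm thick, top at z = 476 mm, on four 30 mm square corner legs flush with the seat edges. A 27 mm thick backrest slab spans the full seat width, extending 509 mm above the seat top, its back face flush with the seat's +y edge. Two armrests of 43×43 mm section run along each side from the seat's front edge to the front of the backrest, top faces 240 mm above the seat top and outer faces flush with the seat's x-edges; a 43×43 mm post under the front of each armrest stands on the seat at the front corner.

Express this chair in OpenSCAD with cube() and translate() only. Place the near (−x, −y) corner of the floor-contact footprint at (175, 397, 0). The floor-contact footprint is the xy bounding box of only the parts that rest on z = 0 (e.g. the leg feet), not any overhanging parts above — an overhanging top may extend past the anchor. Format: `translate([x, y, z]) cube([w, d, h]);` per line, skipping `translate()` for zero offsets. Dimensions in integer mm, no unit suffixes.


// leg_h = 476 - 40 = 436
// arm post h = 240 - 43 = 197
translate([175, 397, 436]) cube([405, 397, 40]);
translate([175, 397, 0]) cube([30, 30, 436]);
translate([550, 397, 0]) cube([30, 30, 436]);
translate([175, 764, 0]) cube([30, 30, 436]);
translate([550, 764, 0]) cube([30, 30, 436]);
translate([175, 767, 476]) cube([405, 27, 509]);
translate([175, 397, 673]) cube([43, 370, 43]);
translate([537, 397, 673]) cube([43, 370, 43]);
translate([175, 397, 476]) cube([43, 43, 197]);
translate([537, 397, 476]) cube([43, 43, 197]);


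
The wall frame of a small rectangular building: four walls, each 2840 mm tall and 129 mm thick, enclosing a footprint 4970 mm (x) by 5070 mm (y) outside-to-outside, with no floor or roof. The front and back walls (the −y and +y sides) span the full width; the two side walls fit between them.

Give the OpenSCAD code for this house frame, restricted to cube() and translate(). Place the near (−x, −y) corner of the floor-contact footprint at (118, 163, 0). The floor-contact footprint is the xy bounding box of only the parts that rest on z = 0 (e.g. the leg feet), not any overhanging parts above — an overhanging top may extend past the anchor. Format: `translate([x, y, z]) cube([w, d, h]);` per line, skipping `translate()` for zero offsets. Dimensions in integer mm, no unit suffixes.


translate([118, 163, 0]) cube([4970, 129, 2840]);
translate([118, 5104, 0]) cube([4970, 129, 2840]);
translate([118, 292, 0]) cube([129, 4812, 2840]);
translate([4959, 292, 0]) cube([129, 4812, 2840]);


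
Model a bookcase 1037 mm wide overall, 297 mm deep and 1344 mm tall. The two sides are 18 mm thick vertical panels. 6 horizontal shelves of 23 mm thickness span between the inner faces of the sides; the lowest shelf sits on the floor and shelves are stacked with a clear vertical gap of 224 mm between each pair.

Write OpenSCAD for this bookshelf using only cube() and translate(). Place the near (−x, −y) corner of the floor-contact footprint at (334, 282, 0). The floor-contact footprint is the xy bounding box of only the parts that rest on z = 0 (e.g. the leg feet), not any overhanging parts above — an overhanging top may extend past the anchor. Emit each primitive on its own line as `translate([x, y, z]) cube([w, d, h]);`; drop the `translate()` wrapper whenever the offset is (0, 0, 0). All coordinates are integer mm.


translate([334, 282, 0]) cube([18, 297, 1344]);
translate([1353, 282, 0]) cube([18, 297, 1344]);
translate([352, 282, 0]) cube([1001, 297, 23]);
translate([352, 282, 247]) cube([1001, 297, 23]);
translate([352, 282, 494]) cube([1001, 297, 23]);
translate([352, 282, 741]) cube([1001, 297, 23]);
translate([352, 282, 988]) cube([1001, 297, 23]);
translate([352, 282, 1235]) cube([1001, 297, 23]);


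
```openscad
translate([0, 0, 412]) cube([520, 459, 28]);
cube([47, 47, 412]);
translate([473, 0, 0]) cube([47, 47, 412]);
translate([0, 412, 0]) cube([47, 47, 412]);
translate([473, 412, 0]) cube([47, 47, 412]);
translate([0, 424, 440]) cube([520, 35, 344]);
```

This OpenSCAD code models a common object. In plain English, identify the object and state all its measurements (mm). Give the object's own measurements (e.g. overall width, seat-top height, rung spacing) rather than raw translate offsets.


A chair. The seat is a 520×459×28 mm slab with its top at z = 440 mm, on four 47×47 mm corner legs (flush with the seat edges, standing on z = 0). A flat backrest 35 mm thick, 344 mm tall, spans the full seat width and rises from the seat top along its +y edge, rear face flush with the rear of the seat.


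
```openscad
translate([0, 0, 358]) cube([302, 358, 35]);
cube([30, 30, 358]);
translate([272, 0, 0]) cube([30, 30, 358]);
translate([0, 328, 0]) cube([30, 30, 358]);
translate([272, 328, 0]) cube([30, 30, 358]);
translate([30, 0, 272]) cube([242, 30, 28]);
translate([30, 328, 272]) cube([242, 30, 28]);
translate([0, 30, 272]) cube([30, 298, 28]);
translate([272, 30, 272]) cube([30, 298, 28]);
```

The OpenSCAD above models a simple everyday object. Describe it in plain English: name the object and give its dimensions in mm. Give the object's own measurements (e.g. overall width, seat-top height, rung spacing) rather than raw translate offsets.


A simple wooden stool: a rectangular seat 302 mm (x) by 358 mm (y), 35 mm thick, top face at z = 393 mm, on four square legs, each 30×30 mm in cross-section. The legs rest on z = 0, each flush with a corner of the seat. Four stretchers, 30 mm wide and 28 mm tall, connect adjacent legs with their undersides at z = 272 mm, each running between the inner faces of the legs it joins and aligned with the legs' outer faces on the other axis.


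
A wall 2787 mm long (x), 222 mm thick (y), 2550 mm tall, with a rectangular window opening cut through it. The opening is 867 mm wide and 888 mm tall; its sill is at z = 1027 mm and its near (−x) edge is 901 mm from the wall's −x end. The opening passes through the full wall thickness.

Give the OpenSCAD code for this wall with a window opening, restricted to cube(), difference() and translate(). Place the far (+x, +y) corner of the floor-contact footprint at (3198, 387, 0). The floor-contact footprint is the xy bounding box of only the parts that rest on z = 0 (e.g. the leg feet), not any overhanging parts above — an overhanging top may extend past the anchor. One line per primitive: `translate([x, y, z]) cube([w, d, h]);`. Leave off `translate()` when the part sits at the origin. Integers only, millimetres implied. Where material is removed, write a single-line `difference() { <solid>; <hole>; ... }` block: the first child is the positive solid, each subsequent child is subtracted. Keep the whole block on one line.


difference() { translate([411, 165, 0]) cube([2787, 222, 2550]); translate([1312, 165, 1027]) cube([867, 222, 888]); }


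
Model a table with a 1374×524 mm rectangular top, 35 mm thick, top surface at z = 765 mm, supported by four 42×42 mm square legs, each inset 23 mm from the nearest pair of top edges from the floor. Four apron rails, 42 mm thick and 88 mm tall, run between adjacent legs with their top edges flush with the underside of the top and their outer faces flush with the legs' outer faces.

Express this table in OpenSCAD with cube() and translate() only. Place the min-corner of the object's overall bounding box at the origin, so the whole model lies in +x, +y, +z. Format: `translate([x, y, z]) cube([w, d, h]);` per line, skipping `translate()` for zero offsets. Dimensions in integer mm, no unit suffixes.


// leg_h = 765 - 35 = 730
// apron z = 730 - 88 = 642
translate([0, 0, 730]) cube([1374, 524, 35]);
translate([23, 23, 0]) cube([42, 42, 730]);
translate([1309, 23, 0]) cube([42, 42, 730]);
translate([23, 459, 0]) cube([42, 42, 730]);
translate([1309, 459, 0]) cube([42, 42, 730]);
translate([65, 23, 642]) cube([1244, 42, 88]);
translate([65, 459, 642]) cube([1244, 42, 88]);
translate([23, 65, 642]) cube([42, 394, 88]);
translate([1309, 65, 642]) cube([42, 394, 88]);


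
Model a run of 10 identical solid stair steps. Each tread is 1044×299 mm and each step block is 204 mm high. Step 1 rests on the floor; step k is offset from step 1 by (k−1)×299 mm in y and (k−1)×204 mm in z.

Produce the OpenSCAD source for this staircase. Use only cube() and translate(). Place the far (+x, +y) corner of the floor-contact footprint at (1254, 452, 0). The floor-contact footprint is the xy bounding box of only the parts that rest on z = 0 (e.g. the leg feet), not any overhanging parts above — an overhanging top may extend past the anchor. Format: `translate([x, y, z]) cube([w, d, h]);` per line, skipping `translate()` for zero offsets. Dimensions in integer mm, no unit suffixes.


translate([210, 153, 0]) cube([1044, 299, 204]);
translate([210, 452, 204]) cube([1044, 299, 204]);
translate([210, 751, 408]) cube([1044, 299, 204]);
translate([210, 1050, 612]) cube([1044, 299, 204]);
translate([210, 1349, 816]) cube([1044, 299, 204]);
translate([210, 1648, 1020]) cube([1044, 299, 204]);
translate([210, 1947, 1224]) cube([1044, 299, 204]);
translate([210, 2246, 1428]) cube([1044, 299, 204]);
translate([210, 2545, 1632]) cube([1044, 299, 204]);
translate([210, 2844, 1836]) cube([1044, 299, 204]);


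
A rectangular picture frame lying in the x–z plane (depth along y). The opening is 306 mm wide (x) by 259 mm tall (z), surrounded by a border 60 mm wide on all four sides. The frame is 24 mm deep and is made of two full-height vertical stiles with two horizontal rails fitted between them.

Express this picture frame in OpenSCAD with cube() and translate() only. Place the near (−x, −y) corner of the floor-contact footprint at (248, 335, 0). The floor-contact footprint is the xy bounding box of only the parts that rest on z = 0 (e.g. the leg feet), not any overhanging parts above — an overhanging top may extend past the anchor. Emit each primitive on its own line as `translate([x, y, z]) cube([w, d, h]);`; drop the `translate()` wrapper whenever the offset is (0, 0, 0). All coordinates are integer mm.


translate([248, 335, 0]) cube([60, 24, 379]);
translate([614, 335, 0]) cube([60, 24, 379]);
translate([308, 335, 0]) cube([306, 24, 60]);
translate([308, 335, 319]) cube([306, 24, 60]);


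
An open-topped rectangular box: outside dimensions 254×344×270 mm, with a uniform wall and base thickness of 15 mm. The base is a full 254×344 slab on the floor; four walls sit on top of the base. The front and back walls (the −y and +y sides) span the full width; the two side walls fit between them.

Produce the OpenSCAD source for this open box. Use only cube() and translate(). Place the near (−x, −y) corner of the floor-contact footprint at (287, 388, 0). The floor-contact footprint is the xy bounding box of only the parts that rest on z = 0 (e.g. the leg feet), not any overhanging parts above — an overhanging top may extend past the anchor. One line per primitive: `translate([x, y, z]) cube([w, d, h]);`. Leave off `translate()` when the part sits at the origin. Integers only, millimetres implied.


translate([287, 388, 0]) cube([254, 344, 15]);
translate([287, 388, 15]) cube([254, 15, 255]);
translate([287, 717, 15]) cube([254, 15, 255]);
translate([287, 403, 15]) cube([15, 314, 255]);
translate([526, 403, 15]) cube([15, 314, 255]);


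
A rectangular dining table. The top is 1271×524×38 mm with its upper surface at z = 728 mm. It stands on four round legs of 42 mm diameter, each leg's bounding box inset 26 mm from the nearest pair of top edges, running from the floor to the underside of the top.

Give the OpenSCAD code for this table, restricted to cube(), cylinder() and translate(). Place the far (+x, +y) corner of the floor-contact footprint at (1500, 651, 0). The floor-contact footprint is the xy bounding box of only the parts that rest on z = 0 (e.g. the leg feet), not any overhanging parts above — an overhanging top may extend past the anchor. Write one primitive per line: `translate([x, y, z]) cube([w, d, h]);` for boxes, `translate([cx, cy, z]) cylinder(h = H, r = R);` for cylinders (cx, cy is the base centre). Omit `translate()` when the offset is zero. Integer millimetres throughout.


translate([255, 153, 690]) cube([1271, 524, 38]);
translate([302, 200, 0]) cylinder(h = 690, r = 21);
translate([1479, 200, 0]) cylinder(h = 690, r = 21);
translate([302, 630, 0]) cylinder(h = 690, r = 21);
translate([1479, 630, 0]) cylinder(h = 690, r = 21);


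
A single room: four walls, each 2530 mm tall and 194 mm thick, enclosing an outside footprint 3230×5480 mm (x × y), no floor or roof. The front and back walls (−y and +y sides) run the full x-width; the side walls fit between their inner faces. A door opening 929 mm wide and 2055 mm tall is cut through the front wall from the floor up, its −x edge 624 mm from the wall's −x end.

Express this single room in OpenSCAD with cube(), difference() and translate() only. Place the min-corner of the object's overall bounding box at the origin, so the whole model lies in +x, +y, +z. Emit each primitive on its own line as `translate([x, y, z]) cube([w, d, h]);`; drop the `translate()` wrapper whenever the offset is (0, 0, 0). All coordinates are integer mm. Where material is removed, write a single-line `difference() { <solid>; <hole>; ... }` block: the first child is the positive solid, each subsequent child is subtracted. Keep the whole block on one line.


difference() { cube([3230, 194, 2530]); translate([624, 0, 0]) cube([929, 194, 2055]); }
translate([0, 5286, 0]) cube([3230, 194, 2530]);
translate([0, 194, 0]) cube([194, 5092, 2530]);
translate([3036, 194, 0]) cube([194, 5092, 2530]);


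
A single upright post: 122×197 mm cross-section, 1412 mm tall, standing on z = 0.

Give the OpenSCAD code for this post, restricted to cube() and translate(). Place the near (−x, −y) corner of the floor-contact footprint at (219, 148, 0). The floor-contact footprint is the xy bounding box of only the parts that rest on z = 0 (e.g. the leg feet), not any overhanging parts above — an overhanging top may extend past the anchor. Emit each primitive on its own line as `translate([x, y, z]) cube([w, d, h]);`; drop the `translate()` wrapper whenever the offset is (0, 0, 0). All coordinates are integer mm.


translate([219, 148, 0]) cube([122, 197, 1412]);


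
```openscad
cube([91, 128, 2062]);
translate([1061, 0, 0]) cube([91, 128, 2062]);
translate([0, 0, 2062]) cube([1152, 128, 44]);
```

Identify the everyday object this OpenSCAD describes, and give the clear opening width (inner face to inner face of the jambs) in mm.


A door frame. The clear opening width is 970 mm.

Two 2062 mm tall posts with a header on top — a door frame. The left jamb is 91 mm wide at x = 0; the right jamb starts at x = 1061. The clear opening is 1061 − 91 = 970 mm.


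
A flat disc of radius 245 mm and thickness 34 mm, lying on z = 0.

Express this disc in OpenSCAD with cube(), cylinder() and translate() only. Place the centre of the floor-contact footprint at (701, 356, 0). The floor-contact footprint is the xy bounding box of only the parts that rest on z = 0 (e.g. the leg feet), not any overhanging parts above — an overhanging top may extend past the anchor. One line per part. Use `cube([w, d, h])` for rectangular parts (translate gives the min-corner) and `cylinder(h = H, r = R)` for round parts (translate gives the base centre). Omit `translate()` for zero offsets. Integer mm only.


translate([701, 356, 0]) cylinder(h = 34, r = 245);


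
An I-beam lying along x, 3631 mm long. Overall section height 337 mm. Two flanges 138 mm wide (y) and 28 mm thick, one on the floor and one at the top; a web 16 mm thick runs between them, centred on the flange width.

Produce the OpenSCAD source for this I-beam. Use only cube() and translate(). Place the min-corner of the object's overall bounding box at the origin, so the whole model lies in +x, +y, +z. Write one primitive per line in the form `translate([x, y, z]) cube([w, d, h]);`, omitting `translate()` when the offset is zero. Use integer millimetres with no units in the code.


cube([3631, 138, 28]);
translate([0, 61, 28]) cube([3631, 16, 281]);
translate([0, 0, 309]) cube([3631, 138, 28]);


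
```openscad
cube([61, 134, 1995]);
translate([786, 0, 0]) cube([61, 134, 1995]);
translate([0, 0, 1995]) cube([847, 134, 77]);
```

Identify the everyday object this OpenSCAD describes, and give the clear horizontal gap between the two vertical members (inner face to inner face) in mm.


A door frame. The clear opening width is 725 mm.

Two 1995 mm tall posts with a header on top — a door frame. The left jamb is 61 mm wide at x = 0; the right jamb starts at x = 786. The clear opening is 786 − 61 = 725 mm.


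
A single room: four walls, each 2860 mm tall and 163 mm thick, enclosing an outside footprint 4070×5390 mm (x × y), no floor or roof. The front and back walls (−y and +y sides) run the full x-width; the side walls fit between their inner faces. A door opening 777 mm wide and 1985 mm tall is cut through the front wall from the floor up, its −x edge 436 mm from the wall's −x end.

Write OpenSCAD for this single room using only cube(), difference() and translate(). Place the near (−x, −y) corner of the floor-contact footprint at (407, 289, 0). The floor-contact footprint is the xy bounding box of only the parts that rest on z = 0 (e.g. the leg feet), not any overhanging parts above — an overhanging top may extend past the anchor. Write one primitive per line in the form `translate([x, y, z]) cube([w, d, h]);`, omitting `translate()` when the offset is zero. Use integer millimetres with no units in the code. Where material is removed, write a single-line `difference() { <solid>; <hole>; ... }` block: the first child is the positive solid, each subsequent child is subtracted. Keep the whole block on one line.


difference() { translate([407, 289, 0]) cube([4070, 163, 2860]); translate([843, 289, 0]) cube([777, 163, 1985]); }
translate([407, 5516, 0]) cube([4070, 163, 2860]);
translate([407, 452, 0]) cube([163, 5064, 2860]);
translate([4314, 452, 0]) cube([163, 5064, 2860]);


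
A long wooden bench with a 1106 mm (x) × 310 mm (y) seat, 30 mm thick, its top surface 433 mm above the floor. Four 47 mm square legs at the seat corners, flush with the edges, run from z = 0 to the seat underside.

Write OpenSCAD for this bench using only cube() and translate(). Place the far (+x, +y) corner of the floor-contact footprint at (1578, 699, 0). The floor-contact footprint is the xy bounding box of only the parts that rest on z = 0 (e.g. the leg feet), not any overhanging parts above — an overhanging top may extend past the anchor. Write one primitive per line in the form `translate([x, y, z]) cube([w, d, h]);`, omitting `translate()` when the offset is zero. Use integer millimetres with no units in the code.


// leg_h = 433 − 30 = 403
translate([472, 389, 403]) cube([1106, 310, 30]);
translate([472, 389, 0]) cube([47, 47, 403]);
translate([472, 652, 0]) cube([47, 47, 403]);
translate([1531, 389, 0]) cube([47, 47, 403]);
translate([1531, 652, 0]) cube([47, 47, 403]);


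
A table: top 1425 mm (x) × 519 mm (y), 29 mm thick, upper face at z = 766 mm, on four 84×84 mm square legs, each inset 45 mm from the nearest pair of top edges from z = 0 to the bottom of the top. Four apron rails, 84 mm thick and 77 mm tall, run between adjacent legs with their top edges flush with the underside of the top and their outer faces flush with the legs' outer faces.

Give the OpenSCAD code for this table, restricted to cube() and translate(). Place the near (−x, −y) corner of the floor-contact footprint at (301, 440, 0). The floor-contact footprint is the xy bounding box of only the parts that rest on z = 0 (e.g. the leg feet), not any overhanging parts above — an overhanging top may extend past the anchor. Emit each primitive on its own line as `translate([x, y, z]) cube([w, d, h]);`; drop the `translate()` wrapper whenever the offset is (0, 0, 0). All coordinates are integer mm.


translate([256, 395, 737]) cube([1425, 519, 29]);
translate([301, 440, 0]) cube([84, 84, 737]);
translate([1552, 440, 0]) cube([84, 84, 737]);
translate([301, 785, 0]) cube([84, 84, 737]);
translate([1552, 785, 0]) cube([84, 84, 737]);
translate([385, 440, 660]) cube([1167, 84, 77]);
translate([385, 785, 660]) cube([1167, 84, 77]);
translate([301, 524, 660]) cube([84, 261, 77]);
translate([1552, 524, 660]) cube([84, 261, 77]);


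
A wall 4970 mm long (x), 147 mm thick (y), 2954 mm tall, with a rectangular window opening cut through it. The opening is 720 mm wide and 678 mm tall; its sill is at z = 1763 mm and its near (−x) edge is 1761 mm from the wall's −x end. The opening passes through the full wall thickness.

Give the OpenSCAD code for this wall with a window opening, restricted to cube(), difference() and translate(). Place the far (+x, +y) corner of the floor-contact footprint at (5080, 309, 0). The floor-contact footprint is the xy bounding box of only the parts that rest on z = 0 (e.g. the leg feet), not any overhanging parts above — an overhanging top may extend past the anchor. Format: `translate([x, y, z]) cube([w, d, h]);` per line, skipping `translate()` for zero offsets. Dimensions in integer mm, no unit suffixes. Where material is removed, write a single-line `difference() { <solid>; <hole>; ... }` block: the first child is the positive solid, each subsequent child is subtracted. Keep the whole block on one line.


difference() { translate([110, 162, 0]) cube([4970, 147, 2954]); translate([1871, 162, 1763]) cube([720, 147, 678]); }


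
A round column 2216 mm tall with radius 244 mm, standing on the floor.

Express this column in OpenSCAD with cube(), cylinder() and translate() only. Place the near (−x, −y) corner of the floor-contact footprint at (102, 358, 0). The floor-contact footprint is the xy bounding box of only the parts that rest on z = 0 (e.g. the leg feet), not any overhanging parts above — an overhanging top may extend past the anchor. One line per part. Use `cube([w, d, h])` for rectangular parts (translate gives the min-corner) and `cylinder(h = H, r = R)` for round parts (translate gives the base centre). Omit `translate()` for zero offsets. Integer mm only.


translate([346, 602, 0]) cylinder(h = 2216, r = 244);


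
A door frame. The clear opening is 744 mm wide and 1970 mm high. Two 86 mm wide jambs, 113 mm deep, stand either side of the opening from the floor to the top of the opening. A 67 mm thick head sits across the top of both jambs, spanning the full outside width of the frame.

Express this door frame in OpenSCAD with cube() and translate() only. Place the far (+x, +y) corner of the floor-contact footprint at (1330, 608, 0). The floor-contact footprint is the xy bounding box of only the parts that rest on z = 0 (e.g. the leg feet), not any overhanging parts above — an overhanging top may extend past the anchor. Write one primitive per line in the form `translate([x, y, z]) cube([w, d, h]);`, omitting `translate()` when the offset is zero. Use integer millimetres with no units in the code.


translate([414, 495, 0]) cube([86, 113, 1970]);
translate([1244, 495, 0]) cube([86, 113, 1970]);
translate([414, 495, 1970]) cube([916, 113, 67]);


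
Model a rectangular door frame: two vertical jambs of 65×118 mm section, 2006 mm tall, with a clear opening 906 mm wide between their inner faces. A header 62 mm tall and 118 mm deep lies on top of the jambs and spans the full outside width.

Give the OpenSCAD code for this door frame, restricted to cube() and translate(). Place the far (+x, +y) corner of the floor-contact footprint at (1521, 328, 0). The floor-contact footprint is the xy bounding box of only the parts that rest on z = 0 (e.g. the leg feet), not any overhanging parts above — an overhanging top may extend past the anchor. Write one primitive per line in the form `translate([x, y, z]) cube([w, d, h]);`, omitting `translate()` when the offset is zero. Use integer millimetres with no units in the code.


translate([485, 210, 0]) cube([65, 118, 2006]);
translate([1456, 210, 0]) cube([65, 118, 2006]);
translate([485, 210, 2006]) cube([1036, 118, 62]);


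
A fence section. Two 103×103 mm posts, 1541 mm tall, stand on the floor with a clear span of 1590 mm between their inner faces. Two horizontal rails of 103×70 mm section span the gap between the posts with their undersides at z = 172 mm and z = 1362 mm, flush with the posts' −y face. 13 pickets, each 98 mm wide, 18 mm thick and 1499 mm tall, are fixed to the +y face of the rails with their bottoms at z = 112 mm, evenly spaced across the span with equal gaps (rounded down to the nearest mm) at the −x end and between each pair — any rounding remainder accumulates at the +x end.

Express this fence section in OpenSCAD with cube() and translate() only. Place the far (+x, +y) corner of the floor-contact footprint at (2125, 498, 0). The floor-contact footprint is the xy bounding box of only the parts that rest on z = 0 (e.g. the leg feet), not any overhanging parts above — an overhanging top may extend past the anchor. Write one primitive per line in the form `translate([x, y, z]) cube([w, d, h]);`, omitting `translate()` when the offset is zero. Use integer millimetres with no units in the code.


translate([329, 395, 0]) cube([103, 103, 1541]);
translate([2022, 395, 0]) cube([103, 103, 1541]);
translate([432, 395, 172]) cube([1590, 103, 70]);
translate([432, 395, 1362]) cube([1590, 103, 70]);
translate([454, 498, 112]) cube([98, 18, 1499]);
translate([574, 498, 112]) cube([98, 18, 1499]);
translate([694, 498, 112]) cube([98, 18, 1499]);
translate([814, 498, 112]) cube([98, 18, 1499]);
translate([934, 498, 112]) cube([98, 18, 1499]);
translate([1054, 498, 112]) cube([98, 18, 1499]);
translate([1174, 498, 112]) cube([98, 18, 1499]);
translate([1294, 498, 112]) cube([98, 18, 1499]);
translate([1414, 498, 112]) cube([98, 18, 1499]);
translate([1534, 498, 112]) cube([98, 18, 1499]);
translate([1654, 498, 112]) cube([98, 18, 1499]);
translate([1774, 498, 112]) cube([98, 18, 1499]);
translate([1894, 498, 112]) cube([98, 18, 1499]);


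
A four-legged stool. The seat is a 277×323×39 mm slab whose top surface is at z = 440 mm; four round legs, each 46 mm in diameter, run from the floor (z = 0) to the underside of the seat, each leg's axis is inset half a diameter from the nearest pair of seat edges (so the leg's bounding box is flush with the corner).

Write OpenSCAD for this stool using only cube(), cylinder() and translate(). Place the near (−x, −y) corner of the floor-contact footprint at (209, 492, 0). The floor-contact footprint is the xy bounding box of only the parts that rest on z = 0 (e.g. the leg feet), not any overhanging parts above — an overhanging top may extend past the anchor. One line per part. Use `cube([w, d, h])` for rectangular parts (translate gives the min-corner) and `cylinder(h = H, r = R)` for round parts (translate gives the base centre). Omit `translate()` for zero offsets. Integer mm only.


// leg_h = 440 - 39 = 401
translate([209, 492, 401]) cube([277, 323, 39]);
translate([232, 515, 0]) cylinder(h = 401, r = 23);
translate([463, 515, 0]) cylinder(h = 401, r = 23);
translate([232, 792, 0]) cylinder(h = 401, r = 23);
translate([463, 792, 0]) cylinder(h = 401, r = 23);


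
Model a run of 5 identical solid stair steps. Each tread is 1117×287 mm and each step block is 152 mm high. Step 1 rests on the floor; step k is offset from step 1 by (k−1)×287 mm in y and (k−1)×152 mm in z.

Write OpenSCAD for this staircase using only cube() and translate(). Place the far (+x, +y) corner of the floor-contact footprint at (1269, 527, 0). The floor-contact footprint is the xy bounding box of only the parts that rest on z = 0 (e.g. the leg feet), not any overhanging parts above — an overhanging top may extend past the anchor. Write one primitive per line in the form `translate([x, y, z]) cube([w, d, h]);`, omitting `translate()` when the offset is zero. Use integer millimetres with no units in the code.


translate([152, 240, 0]) cube([1117, 287, 152]);
translate([152, 527, 152]) cube([1117, 287, 152]);
translate([152, 814, 304]) cube([1117, 287, 152]);
translate([152, 1101, 456]) cube([1117, 287, 152]);
translate([152, 1388, 608]) cube([1117, 287, 152]);


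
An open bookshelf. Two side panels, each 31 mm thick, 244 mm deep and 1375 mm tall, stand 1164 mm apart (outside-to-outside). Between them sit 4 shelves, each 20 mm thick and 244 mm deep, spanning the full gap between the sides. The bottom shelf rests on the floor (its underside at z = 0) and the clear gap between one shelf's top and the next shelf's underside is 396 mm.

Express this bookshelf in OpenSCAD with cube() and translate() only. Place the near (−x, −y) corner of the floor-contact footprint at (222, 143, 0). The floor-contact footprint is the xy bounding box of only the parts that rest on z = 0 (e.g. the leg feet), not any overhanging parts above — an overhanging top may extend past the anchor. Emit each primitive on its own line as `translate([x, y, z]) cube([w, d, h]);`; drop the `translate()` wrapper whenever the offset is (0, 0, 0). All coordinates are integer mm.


translate([222, 143, 0]) cube([31, 244, 1375]);
translate([1355, 143, 0]) cube([31, 244, 1375]);
translate([253, 143, 0]) cube([1102, 244, 20]);
translate([253, 143, 416]) cube([1102, 244, 20]);
translate([253, 143, 832]) cube([1102, 244, 20]);
translate([253, 143, 1248]) cube([1102, 244, 20]);
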